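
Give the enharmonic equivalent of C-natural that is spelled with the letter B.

Plain B sits 1 semitone below C, so on the letter B the same pitch needs a sharp: B#.

B#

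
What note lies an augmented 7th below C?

C down a major seventh is Db, so the target letter is D.
From C, an augmented seventh is 12 semitones down: Dbb.

Dbb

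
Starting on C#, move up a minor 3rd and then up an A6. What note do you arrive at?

A minor third up from C# is E (letter E, 3 semitones up).
An augmented sixth up from E is C## (letter C, 10 semitones up).

C##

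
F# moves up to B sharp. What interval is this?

The letter names run F→B, a span of 3 letter steps, so the interval is some kind of fourth.
F# to B# is 6 semitones. A perfect fourth is 5, so 6 makes it augmented.

augmented fourth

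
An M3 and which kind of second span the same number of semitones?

A major third spans 4 semitones.
A second spanning 4 semitones is doubly augmented (the major second is 2).

doubly augmented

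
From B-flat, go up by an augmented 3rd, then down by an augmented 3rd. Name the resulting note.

Bb

An augmented third up from Bb is D# (letter D, 5 semitones up).
An augmented third down from D# is Bb (letter B, 5 semitones down).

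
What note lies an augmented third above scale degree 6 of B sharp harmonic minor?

Scale degree 6 of B# harmonic minor is G#.
An augmented third (5 semitones) above G# lands on the letter B, giving B##.

B##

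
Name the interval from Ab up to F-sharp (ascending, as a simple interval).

augmented sixth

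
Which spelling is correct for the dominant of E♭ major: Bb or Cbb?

Bb

Each scale degree takes a distinct letter name. Degree 5 of a scale on E must use the letter B.
Bb and Cbb are enharmonically the same pitch, but only Bb uses the letter B, so it is the correct spelling here.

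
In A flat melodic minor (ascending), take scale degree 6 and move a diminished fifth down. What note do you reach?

B

Scale degree 6 of Ab melodic minor (ascending) is F.
A diminished fifth (6 semitones) below F lands on the letter B, giving B.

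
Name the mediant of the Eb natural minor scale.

Gb

Degree 3 takes the letter 2 steps above E, which is G.
In natural minor, degree 3 sits 3 semitones above the tonic. Eb + 3 semitones is pitch class 6, spelled on G as Gb.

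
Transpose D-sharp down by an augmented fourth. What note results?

A

A fourth below D lands on the letter A.
An augmented fourth spans 6 semitones, so D# moves to pitch class 9. On the letter A that is A.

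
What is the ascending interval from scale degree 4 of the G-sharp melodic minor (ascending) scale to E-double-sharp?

augmented third

Scale degree 4 of G# melodic minor (ascending) is C#.
C# up to E##: letters C→E make it a third; 5 semitones makes it augmented.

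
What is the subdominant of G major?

C

The G major scale runs G A B C D E F#.
Degree 4 is C.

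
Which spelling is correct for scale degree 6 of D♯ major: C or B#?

B#

Each scale degree takes a distinct letter name. Degree 6 of a scale on D must use the letter B.
B# and C are enharmonically the same pitch, but only B# uses the letter B, so it is the correct spelling here.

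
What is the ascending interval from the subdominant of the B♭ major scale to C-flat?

minor sixth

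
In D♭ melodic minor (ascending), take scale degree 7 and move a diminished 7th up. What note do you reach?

Bbb

Scale degree 7 of Db melodic minor (ascending) is C.
A diminished seventh (9 semitones) above C lands on the letter B, giving Bbb.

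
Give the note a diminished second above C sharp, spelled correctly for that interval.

Db

A second above C lands on the letter D.
A diminished second spans 0 semitones, so C# moves to pitch class 1. On the letter D that is Db.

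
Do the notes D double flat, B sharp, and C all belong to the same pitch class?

Yes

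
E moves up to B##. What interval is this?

doubly augmented fifth

Counting letters E–F–G–A–B gives a fifth.
E→B## = 9 semitones, 2 wider than the perfect fifth (7), so doubly augmented.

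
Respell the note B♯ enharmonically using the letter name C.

Plain C sits at the same pitch as B#, so on the letter C the same pitch needs a natural: C.

C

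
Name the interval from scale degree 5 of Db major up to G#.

Scale degree 5 of Db major is Ab.
Ab up to G#: letters A→G make it a seventh; 12 semitones makes it augmented.

augmented seventh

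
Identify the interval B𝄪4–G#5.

The letter names run B→G, a span of 5 letter steps, so the interval is some kind of sixth.
B## to G# is 7 semitones. A major sixth is 9, so 7 makes it diminished.

diminished sixth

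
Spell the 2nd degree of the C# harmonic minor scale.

D#

Degree 2 takes the letter 1 step above C, which is D.
In harmonic minor, degree 2 sits 2 semitones above the tonic. C# + 2 semitones is pitch class 3, spelled on D as D#.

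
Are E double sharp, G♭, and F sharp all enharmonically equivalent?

Yes

E## is pitch class 6; Gb is pitch class 6; F# is pitch class 6.
All spellings map to pitch class 6, so they are enharmonically equivalent.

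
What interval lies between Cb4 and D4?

Counting letters C–D gives a second.
Cb→D = 3 semitones, 1 wider than the major second (2), so augmented.

augmented second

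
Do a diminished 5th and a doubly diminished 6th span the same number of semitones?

A diminished fifth spans 6 semitones; a doubly diminished sixth spans 6.
They are enharmonically equivalent.

Yes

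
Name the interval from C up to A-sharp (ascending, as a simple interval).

Counting letters C–D–E–F–G–A gives a sixth.
C→A# = 10 semitones, 1 wider than the major sixth (9), so augmented.

augmented sixth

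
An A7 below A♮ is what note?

Bbb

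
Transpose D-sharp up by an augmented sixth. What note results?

B##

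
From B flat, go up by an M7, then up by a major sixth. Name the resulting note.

F#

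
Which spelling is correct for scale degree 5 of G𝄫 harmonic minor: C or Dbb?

Each scale degree takes a distinct letter name. Degree 5 of a scale on G must use the letter D.
Dbb and C are enharmonically the same pitch, but only Dbb uses the letter D, so it is the correct spelling here.

Dbb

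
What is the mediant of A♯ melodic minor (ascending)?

C#

The A# melodic minor (ascending) scale runs A# B# C# D# E# F## G##.
Degree 3 is C#.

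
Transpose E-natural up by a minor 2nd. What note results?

F

A second above E lands on the letter F.
A minor second spans 1 semitone, so E moves to pitch class 5. On the letter F that is F.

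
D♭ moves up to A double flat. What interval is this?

Counting letters D–E–F–G–A gives a fifth.
Db→Abb = 6 semitones, 1 narrower than the perfect fifth (7), so diminished.

diminished fifth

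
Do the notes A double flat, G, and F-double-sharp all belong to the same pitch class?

Abb = pitch class 7 and G = pitch class 7 and F## = pitch class 7 — the same pitch class, so they are enharmonic equivalents.

Yes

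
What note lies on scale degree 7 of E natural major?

D#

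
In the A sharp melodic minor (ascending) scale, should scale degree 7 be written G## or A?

Each scale degree takes a distinct letter name. Degree 7 of a scale on A must use the letter G.
G## and A are enharmonically the same pitch, but only G## uses the letter G, so it is the correct spelling here.

G##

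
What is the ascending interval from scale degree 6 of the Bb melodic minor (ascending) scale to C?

Scale degree 6 of Bb melodic minor (ascending) is G.
G up to C: letters G→C make it a fourth; 5 semitones makes it perfect.

perfect fourth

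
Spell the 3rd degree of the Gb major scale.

Degree 3 takes the letter 2 steps above G, which is B.
In major, degree 3 sits 4 semitones above the tonic. Gb + 4 semitones is pitch class 10, spelled on B as Bb.

Bb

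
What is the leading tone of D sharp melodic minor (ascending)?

The D# melodic minor (ascending) scale runs D# E# F# G# A# B# C##.
Degree 7 is C##.

C##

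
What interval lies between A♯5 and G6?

diminished seventh

The letter names run A→G, a span of 6 letter steps, so the interval is some kind of seventh.
A# to G is 9 semitones. A major seventh is 11, so 9 makes it diminished.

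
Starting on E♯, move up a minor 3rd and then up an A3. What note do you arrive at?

B##

A minor third up from E# is G# (letter G, 3 semitones up).
An augmented third up from G# is B## (letter B, 5 semitones up).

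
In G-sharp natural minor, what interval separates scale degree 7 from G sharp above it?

major second

Scale degree 7 of G# natural minor is F#.
F# up to G#: letters F→G make it a second; 2 semitones makes it major.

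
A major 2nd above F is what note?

G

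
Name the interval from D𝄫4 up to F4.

augmented third

The letter names run D→F, a span of 2 letter steps, so the interval is some kind of third.
Dbb to F is 5 semitones. A major third is 4, so 5 makes it augmented.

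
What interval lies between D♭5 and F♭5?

minor third

Counting letters D–E–F gives a third.
Db→Fb = 3 semitones, 1 narrower than the major third (4), so minor.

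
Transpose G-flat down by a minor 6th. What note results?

G down a major sixth is Bb, so the target letter is B.
From Gb, a minor sixth is 8 semitones down: Bb.

Bb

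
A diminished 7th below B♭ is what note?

B down a major seventh is C, so the target letter is C.
From Bb, a diminished seventh is 9 semitones down: C#.

C#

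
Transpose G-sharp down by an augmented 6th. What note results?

A sixth below G lands on the letter B.
An augmented sixth spans 10 semitones, so G# moves to pitch class 10. On the letter B that is Bb.

Bb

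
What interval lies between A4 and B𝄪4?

Counting letters A–B gives a second.
A→B## = 4 semitones, 2 wider than the major second (2), so doubly augmented.

doubly augmented second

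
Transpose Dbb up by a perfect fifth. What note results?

D up a perfect fifth is A, so the target letter is A.
From Dbb, a perfect fifth is 7 semitones up: Abb.

Abb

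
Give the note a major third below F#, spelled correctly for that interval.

A third below F lands on the letter D.
A major third spans 4 semitones, so F# moves to pitch class 2. On the letter D that is D.

D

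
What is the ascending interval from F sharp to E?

The letter names run F→E, a span of 6 letter steps, so the interval is some kind of seventh.
F# to E is 10 semitones. A major seventh is 11, so 10 makes it minor.

minor seventh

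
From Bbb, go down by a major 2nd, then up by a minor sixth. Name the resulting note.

A major second down from Bbb is Abb (letter A, 2 semitones down).
A minor sixth up from Abb is Fbb (letter F, 8 semitones up).

Fbb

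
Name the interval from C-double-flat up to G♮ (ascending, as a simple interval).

The letter names run C→G, a span of 4 letter steps, so the interval is some kind of fifth.
Cbb to G is 9 semitones. A perfect fifth is 7, so 9 makes it doubly augmented.

doubly augmented fifth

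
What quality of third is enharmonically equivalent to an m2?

A minor second spans 1 semitone.
A third spanning 1 semitone is doubly diminished (the major third is 4).

doubly diminished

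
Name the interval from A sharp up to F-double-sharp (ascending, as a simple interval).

The letter names run A→F, a span of 5 letter steps, so the interval is some kind of sixth.
A# to F## is 9 semitones. A major sixth is 9, so 9 makes it major.

major sixth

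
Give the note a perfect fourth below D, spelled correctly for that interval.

A

D down a perfect fourth is A, so the target letter is A.
From D, a perfect fourth is 5 semitones down: A.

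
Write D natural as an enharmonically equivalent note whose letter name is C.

C##

Plain C sits 2 semitones below D, so on the letter C the same pitch needs a double sharp: C##.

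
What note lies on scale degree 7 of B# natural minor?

The B# natural minor scale runs B# C## D# E# F## G# A#.
Degree 7 is A#.

A#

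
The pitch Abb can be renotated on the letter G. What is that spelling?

G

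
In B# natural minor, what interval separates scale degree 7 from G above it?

diminished seventh

Scale degree 7 of B# natural minor is A#.
A# up to G: letters A→G make it a seventh; 9 semitones makes it diminished.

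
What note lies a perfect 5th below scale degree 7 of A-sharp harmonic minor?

C##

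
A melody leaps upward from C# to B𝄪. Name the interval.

augmented seventh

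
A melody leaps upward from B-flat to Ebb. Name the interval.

The letter names run B→E, a span of 3 letter steps, so the interval is some kind of fourth.
Bb to Ebb is 4 semitones. A perfect fourth is 5, so 4 makes it diminished.

diminished fourth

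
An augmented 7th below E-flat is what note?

E down a major seventh is F, so the target letter is F.
From Eb, an augmented seventh is 12 semitones down: Fbb.

Fbb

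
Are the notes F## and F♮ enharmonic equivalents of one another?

No

Two spellings are enharmonically equivalent only if they share a pitch class.
Here F## → 7, F → 5; 5 ≠ 7, so they are not.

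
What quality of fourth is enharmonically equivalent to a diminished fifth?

A diminished fifth spans 6 semitones.
A fourth spanning 6 semitones is augmented (the perfect fourth is 5).

augmented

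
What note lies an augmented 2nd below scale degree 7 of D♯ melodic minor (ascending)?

B

Scale degree 7 of D# melodic minor (ascending) is C##.
An augmented second (3 semitones) below C## lands on the letter B, giving B.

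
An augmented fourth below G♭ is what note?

Dbb

A fourth below G lands on the letter D.
An augmented fourth spans 6 semitones, so Gb moves to pitch class 0. On the letter D that is Dbb.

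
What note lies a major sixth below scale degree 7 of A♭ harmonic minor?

Bb

Scale degree 7 of Ab harmonic minor is G.
A major sixth (9 semitones) below G lands on the letter B, giving Bb.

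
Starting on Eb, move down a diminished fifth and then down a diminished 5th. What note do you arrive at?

A diminished fifth down from Eb is A (letter A, 6 semitones down).
A diminished fifth down from A is D# (letter D, 6 semitones down).

D#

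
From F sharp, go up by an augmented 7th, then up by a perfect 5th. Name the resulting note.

B##

An augmented seventh up from F# is E## (letter E, 12 semitones up).
A perfect fifth up from E## is B## (letter B, 7 semitones up).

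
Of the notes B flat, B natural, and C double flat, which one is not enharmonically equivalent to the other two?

In 12-tone equal temperament, enharmonic equivalents share a pitch class. Bb is pitch class 10; B is pitch class 11; Cbb is pitch class 10.
Bb and Cbb share pitch class 10, while B is pitch class 11.

B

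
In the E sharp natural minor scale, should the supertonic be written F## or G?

F##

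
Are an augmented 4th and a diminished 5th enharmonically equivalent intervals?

Yes

An augmented fourth spans 6 semitones; a diminished fifth spans 6.
They are enharmonically equivalent.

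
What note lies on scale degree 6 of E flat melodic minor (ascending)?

C

Degree 6 takes the letter 5 steps above E, which is C.
In melodic minor (ascending), degree 6 sits 9 semitones above the tonic. Eb + 9 semitones is pitch class 0, spelled on C as C.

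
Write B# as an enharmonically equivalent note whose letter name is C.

C

Plain C sits at the same pitch as B#, so on the letter C the same pitch needs a natural: C.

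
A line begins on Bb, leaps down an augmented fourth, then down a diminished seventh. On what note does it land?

G

An augmented fourth down from Bb is Fb (letter F, 6 semitones down).
A diminished seventh down from Fb is G (letter G, 9 semitones down).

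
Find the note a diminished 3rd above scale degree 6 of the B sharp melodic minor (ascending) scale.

Scale degree 6 of B# melodic minor (ascending) is G##.
A diminished third (2 semitones) above G## lands on the letter B, giving B.

B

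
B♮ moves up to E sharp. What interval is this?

augmented fourth

The letter names run B→E, a span of 3 letter steps, so the interval is some kind of fourth.
B to E# is 6 semitones. A perfect fourth is 5, so 6 makes it augmented.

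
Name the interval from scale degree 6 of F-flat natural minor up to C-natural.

Scale degree 6 of Fb natural minor is Dbb.
Dbb up to C: letters D→C make it a seventh; 12 semitones makes it augmented.

augmented seventh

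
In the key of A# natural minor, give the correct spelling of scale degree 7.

G#

The A# natural minor scale runs A# B# C# D# E# F# G#.
Degree 7 is G#.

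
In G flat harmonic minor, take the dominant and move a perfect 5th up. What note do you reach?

Ab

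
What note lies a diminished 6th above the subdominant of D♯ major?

The subdominant of D# major is G#.
A diminished sixth (7 semitones) above G# lands on the letter E, giving Eb.

Eb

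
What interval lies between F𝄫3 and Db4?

The letter names run F→D, a span of 5 letter steps, so the interval is some kind of sixth.
Fbb to Db is 10 semitones. A major sixth is 9, so 10 makes it augmented.

augmented sixth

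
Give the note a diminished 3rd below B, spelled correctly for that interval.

B down a major third is G, so the target letter is G.
From B, a diminished third is 2 semitones down: G##.

G##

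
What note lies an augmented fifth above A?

A up a perfect fifth is E, so the target letter is E.
From A, an augmented fifth is 8 semitones up: E#.

E#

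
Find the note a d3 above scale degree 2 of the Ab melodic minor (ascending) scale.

Dbb

Scale degree 2 of Ab melodic minor (ascending) is Bb.
A diminished third (2 semitones) above Bb lands on the letter D, giving Dbb.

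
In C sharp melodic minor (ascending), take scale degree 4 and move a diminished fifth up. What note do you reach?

Scale degree 4 of C# melodic minor (ascending) is F#.
A diminished fifth (6 semitones) above F# lands on the letter C, giving C.

C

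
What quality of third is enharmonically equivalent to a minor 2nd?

doubly diminished

A minor second spans 1 semitone.
A third spanning 1 semitone is doubly diminished (the major third is 4).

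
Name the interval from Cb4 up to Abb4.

The letter names run C→A, a span of 5 letter steps, so the interval is some kind of sixth.
Cb to Abb is 8 semitones. A major sixth is 9, so 8 makes it minor.

minor sixth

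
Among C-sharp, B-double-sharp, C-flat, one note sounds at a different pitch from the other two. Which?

Cb

In 12-tone equal temperament, enharmonic equivalents share a pitch class. C# is pitch class 1; B## is pitch class 1; Cb is pitch class 11.
C# and B## share pitch class 1, while Cb is pitch class 11.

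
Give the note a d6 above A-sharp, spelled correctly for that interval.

A up a major sixth is F#, so the target letter is F.
From A#, a diminished sixth is 7 semitones up: F.

F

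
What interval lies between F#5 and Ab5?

Counting letters F–G–A gives a third.
F#→Ab = 2 semitones, 2 narrower than the major third (4), so diminished.

diminished third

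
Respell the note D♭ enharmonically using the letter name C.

C#

Plain C sits 1 semitone below Db, so on the letter C the same pitch needs a sharp: C#.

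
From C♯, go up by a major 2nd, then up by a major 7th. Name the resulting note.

A major second up from C# is D# (letter D, 2 semitones up).
A major seventh up from D# is C## (letter C, 11 semitones up).

C##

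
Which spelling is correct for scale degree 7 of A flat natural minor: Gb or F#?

Each scale degree takes a distinct letter name. Degree 7 of a scale on A must use the letter G.
Gb and F# are enharmonically the same pitch, but only Gb uses the letter G, so it is the correct spelling here.

Gb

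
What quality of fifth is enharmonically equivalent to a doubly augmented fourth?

perfect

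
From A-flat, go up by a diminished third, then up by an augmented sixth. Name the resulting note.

A diminished third up from Ab is Cbb (letter C, 2 semitones up).
An augmented sixth up from Cbb is Ab (letter A, 10 semitones up).

Ab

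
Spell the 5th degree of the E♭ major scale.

Bb

Degree 5 takes the letter 4 steps above E, which is B.
In major, degree 5 sits 7 semitones above the tonic. Eb + 7 semitones is pitch class 10, spelled on B as Bb.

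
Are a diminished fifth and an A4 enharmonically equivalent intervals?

Yes

A diminished fifth spans 6 semitones; an augmented fourth spans 6.
They are enharmonically equivalent.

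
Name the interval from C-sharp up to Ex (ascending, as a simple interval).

The letter names run C→E, a span of 2 letter steps, so the interval is some kind of third.
C# to E## is 5 semitones. A major third is 4, so 5 makes it augmented.

augmented third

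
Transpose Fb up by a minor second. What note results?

A second above F lands on the letter G.
A minor second spans 1 semitone, so Fb moves to pitch class 5. On the letter G that is Gbb.

Gbb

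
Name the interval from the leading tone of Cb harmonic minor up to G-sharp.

The leading tone of Cb harmonic minor is Bb.
Bb up to G#: letters B→G make it a sixth; 10 semitones makes it augmented.

augmented sixth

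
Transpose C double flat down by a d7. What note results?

C down a major seventh is Db, so the target letter is D.
From Cbb, a diminished seventh is 9 semitones down: Db.

Db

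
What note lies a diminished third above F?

F up a major third is A, so the target letter is A.
From F, a diminished third is 2 semitones up: Abb.

Abb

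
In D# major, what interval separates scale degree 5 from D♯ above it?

perfect fourth

Scale degree 5 of D# major is A#.
A# up to D#: letters A→D make it a fourth; 5 semitones makes it perfect.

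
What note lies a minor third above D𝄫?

Fbb

A third above D lands on the letter F.
A minor third spans 3 semitones, so Dbb moves to pitch class 3. On the letter F that is Fbb.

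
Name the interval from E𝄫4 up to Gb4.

The letter names run E→G, a span of 2 letter steps, so the interval is some kind of third.
Ebb to Gb is 4 semitones. A major third is 4, so 4 makes it major.

major third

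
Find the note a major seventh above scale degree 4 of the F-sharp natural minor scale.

A#

Scale degree 4 of F# natural minor is B.
A major seventh (11 semitones) above B lands on the letter A, giving A#.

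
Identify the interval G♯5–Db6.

doubly diminished fifth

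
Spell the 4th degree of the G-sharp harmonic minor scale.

C#

The G# harmonic minor scale runs G# A# B C# D# E F##.
Degree 4 is C#.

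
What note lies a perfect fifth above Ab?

Eb

A up a perfect fifth is E, so the target letter is E.
From Ab, a perfect fifth is 7 semitones up: Eb.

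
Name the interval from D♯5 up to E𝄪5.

Counting letters D–E gives a second.
D#→E## = 3 semitones, 1 wider than the major second (2), so augmented.

augmented second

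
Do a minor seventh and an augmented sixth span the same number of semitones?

Yes

A minor seventh spans 10 semitones; an augmented sixth spans 10.
They are enharmonically equivalent.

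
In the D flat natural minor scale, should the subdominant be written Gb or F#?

Gb

Each scale degree takes a distinct letter name. Degree 4 of a scale on D must use the letter G.
Gb and F# are enharmonically the same pitch, but only Gb uses the letter G, so it is the correct spelling here.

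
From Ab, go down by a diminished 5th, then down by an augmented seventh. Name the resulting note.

Ebb

A diminished fifth down from Ab is D (letter D, 6 semitones down).
An augmented seventh down from D is Ebb (letter E, 12 semitones down).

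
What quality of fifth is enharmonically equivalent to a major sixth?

A major sixth spans 9 semitones.
A fifth spanning 9 semitones is doubly augmented (the perfect fifth is 7).

doubly augmented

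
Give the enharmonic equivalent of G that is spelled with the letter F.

Plain F sits 2 semitones below G, so on the letter F the same pitch needs a double sharp: F##.

F##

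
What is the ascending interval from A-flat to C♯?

Counting letters A–B–C gives a third.
Ab→C# = 5 semitones, 1 wider than the major third (4), so augmented.

augmented third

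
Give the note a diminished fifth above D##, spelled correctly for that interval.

A#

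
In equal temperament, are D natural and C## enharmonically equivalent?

D = pitch class 2 and C## = pitch class 2 — the same pitch class, so they are enharmonic equivalents.

Yes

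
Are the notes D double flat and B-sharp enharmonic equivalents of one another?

Dbb = pitch class 0 and B# = pitch class 0 — the same pitch class, so they are enharmonic equivalents.

Yes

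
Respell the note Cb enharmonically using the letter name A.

A##

Cb is pitch class 11. The letter A alone is pitch class 9.
To reach pitch class 11 from A requires an offset of +2 semitones, i.e. double sharp: A##.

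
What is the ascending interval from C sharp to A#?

Counting letters C–D–E–F–G–A gives a sixth.
C#→A# = 9 semitones, exactly the major sixth.

major sixth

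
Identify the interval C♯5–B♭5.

Counting letters C–D–E–F–G–A–B gives a seventh.
C#→Bb = 9 semitones, 2 narrower than the major seventh (11), so diminished.

diminished seventh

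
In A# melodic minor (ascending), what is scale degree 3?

C#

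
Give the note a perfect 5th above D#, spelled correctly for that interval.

A fifth above D lands on the letter A.
A perfect fifth spans 7 semitones, so D# moves to pitch class 10. On the letter A that is A#.

A#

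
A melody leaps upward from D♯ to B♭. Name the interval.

Counting letters D–E–F–G–A–B gives a sixth.
D#→Bb = 7 semitones, 2 narrower than the major sixth (9), so diminished.

diminished sixth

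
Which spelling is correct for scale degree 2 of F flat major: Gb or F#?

Gb

Each scale degree takes a distinct letter name. Degree 2 of a scale on F must use the letter G.
Gb and F# are enharmonically the same pitch, but only Gb uses the letter G, so it is the correct spelling here.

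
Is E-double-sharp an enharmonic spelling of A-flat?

No

Two spellings are enharmonically equivalent only if they share a pitch class.
Here E## → 6, Ab → 8; 6 ≠ 8, so they are not.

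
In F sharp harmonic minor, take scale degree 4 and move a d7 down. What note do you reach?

Scale degree 4 of F# harmonic minor is B.
A diminished seventh (9 semitones) below B lands on the letter C, giving C##.

C##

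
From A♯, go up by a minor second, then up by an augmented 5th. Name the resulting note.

A minor second up from A# is B (letter B, 1 semitone up).
An augmented fifth up from B is F## (letter F, 8 semitones up).

F##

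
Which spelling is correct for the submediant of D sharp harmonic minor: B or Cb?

Each scale degree takes a distinct letter name. Degree 6 of a scale on D must use the letter B.
B and Cb are enharmonically the same pitch, but only B uses the letter B, so it is the correct spelling here.

B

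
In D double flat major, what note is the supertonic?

Ebb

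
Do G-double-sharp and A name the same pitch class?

Yes

G## is pitch class 9; A is pitch class 9.
All spellings map to pitch class 9, so they are enharmonically equivalent.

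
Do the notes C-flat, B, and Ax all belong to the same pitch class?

Yes

Cb = pitch class 11 and B = pitch class 11 and A## = pitch class 11 — the same pitch class, so they are enharmonic equivalents.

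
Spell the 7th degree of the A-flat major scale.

Degree 7 takes the letter 6 steps above A, which is G.
In major, degree 7 sits 11 semitones above the tonic. Ab + 11 semitones is pitch class 7, spelled on G as G.

G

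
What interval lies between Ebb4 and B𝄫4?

perfect fifth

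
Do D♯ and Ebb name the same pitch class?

No

Two spellings are enharmonically equivalent only if they share a pitch class.
Here D# → 3, Ebb → 2; 2 ≠ 3, so they are not.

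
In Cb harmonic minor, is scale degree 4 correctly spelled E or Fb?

Each scale degree takes a distinct letter name. Degree 4 of a scale on C must use the letter F.
Fb and E are enharmonically the same pitch, but only Fb uses the letter F, so it is the correct spelling here.

Fb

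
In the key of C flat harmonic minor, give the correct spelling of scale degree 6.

Degree 6 takes the letter 5 steps above C, which is A.
In harmonic minor, degree 6 sits 8 semitones above the tonic. Cb + 8 semitones is pitch class 7, spelled on A as Abb.

Abb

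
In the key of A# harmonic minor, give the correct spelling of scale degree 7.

G##

Degree 7 takes the letter 6 steps above A, which is G.
In harmonic minor, degree 7 sits 11 semitones above the tonic. A# + 11 semitones is pitch class 9, spelled on G as G##.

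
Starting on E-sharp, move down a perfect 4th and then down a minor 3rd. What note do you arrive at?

G##

A perfect fourth down from E# is B# (letter B, 5 semitones down).
A minor third down from B# is G## (letter G, 3 semitones down).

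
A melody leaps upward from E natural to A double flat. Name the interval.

doubly diminished fourth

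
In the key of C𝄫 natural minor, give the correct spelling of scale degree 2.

Degree 2 takes the letter 1 step above C, which is D.
In natural minor, degree 2 sits 2 semitones above the tonic. Cbb + 2 semitones is pitch class 0, spelled on D as Dbb.

Dbb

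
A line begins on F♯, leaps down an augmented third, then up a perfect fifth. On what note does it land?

An augmented third down from F# is Db (letter D, 5 semitones down).
A perfect fifth up from Db is Ab (letter A, 7 semitones up).

Ab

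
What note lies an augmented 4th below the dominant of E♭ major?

Fb

The dominant of Eb major is Bb.
An augmented fourth (6 semitones) below Bb lands on the letter F, giving Fb.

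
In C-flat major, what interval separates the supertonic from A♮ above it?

The supertonic of Cb major is Db.
Db up to A: letters D→A make it a fifth; 8 semitones makes it augmented.

augmented fifth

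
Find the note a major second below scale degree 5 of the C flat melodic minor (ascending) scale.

Fb

Scale degree 5 of Cb melodic minor (ascending) is Gb.
A major second (2 semitones) below Gb lands on the letter F, giving Fb.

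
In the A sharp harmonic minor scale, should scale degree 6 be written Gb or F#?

F#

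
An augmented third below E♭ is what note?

A third below E lands on the letter C.
An augmented third spans 5 semitones, so Eb moves to pitch class 10. On the letter C that is Cbb.

Cbb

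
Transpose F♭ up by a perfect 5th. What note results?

Cb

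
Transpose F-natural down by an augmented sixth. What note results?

F down a major sixth is Ab, so the target letter is A.
From F, an augmented sixth is 10 semitones down: Abb.

Abb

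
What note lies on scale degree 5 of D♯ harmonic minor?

Degree 5 takes the letter 4 steps above D, which is A.
In harmonic minor, degree 5 sits 7 semitones above the tonic. D# + 7 semitones is pitch class 10, spelled on A as A#.

A#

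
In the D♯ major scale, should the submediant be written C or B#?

B#

Each scale degree takes a distinct letter name. Degree 6 of a scale on D must use the letter B.
B# and C are enharmonically the same pitch, but only B# uses the letter B, so it is the correct spelling here.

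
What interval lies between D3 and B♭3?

minor sixth

The letter names run D→B, a span of 5 letter steps, so the interval is some kind of sixth.
D to Bb is 8 semitones. A major sixth is 9, so 8 makes it minor.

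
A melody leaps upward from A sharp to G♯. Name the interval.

Counting letters A–B–C–D–E–F–G gives a seventh.
A#→G# = 10 semitones, 1 narrower than the major seventh (11), so minor.

minor seventh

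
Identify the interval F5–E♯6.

The letter names run F→E, a span of 6 letter steps, so the interval is some kind of seventh.
F to E# is 12 semitones. A major seventh is 11, so 12 makes it augmented.

augmented seventh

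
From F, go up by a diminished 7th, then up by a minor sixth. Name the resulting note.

Cbb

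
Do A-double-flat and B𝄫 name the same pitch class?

Abb is pitch class 7; Bbb is pitch class 9.
The pitch classes differ (7 vs. 9), so they are not enharmonic equivalents.

No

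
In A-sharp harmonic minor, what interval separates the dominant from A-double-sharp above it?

augmented fourth

The dominant of A# harmonic minor is E#.
E# up to A##: letters E→A make it a fourth; 6 semitones makes it augmented.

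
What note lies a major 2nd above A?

B

A up a major second is B, so the target letter is B.
From A, a major second is 2 semitones up: B.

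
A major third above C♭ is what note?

Eb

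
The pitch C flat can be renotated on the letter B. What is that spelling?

Cb is pitch class 11. The letter B alone is pitch class 11.
Pitch class 11 on B needs no accidental: B.

B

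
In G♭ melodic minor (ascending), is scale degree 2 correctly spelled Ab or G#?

Each scale degree takes a distinct letter name. Degree 2 of a scale on G must use the letter A.
Ab and G# are enharmonically the same pitch, but only Ab uses the letter A, so it is the correct spelling here.

Ab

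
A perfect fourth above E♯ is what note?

A#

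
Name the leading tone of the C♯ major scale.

Degree 7 takes the letter 6 steps above C, which is B.
In major, degree 7 sits 11 semitones above the tonic. C# + 11 semitones is pitch class 0, spelled on B as B#.

B#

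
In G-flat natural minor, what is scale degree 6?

The Gb natural minor scale runs Gb Ab Bbb Cb Db Ebb Fb.
Degree 6 is Ebb.

Ebb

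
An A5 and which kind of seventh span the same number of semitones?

doubly diminished

An augmented fifth spans 8 semitones.
A seventh spanning 8 semitones is doubly diminished (the major seventh is 11).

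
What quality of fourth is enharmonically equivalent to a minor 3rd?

A minor third spans 3 semitones.
A fourth spanning 3 semitones is doubly diminished (the perfect fourth is 5).

doubly diminished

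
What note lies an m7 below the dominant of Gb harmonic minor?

The dominant of Gb harmonic minor is Db.
A minor seventh (10 semitones) below Db lands on the letter E, giving Eb.

Eb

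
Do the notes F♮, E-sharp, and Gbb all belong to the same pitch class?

Yes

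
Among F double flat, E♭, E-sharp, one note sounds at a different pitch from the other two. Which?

E#

In 12-tone equal temperament, enharmonic equivalents share a pitch class. Fbb is pitch class 3; Eb is pitch class 3; E# is pitch class 5.
Fbb and Eb share pitch class 3, while E# is pitch class 5.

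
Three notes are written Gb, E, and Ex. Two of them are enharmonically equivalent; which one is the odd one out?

E

In 12-tone equal temperament, enharmonic equivalents share a pitch class. Gb is pitch class 6; E is pitch class 4; E## is pitch class 6.
Gb and E## share pitch class 6, while E is pitch class 4.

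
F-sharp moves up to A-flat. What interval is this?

diminished third

The letter names run F→A, a span of 2 letter steps, so the interval is some kind of third.
F# to Ab is 2 semitones. A major third is 4, so 2 makes it diminished.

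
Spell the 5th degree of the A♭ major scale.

Degree 5 takes the letter 4 steps above A, which is E.
In major, degree 5 sits 7 semitones above the tonic. Ab + 7 semitones is pitch class 3, spelled on E as Eb.

Eb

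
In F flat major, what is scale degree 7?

The Fb major scale runs Fb Gb Ab Bbb Cb Db Eb.
Degree 7 is Eb.

Eb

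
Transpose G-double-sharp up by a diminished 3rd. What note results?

G up a major third is B, so the target letter is B.
From G##, a diminished third is 2 semitones up: B.

B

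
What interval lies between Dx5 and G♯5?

The letter names run D→G, a span of 3 letter steps, so the interval is some kind of fourth.
D## to G# is 4 semitones. A perfect fourth is 5, so 4 makes it diminished.

diminished fourth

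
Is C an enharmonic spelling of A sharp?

C is pitch class 0; A# is pitch class 10.
The pitch classes differ (0 vs. 10), so they are not enharmonic equivalents.

No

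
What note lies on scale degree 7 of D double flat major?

Degree 7 takes the letter 6 steps above D, which is C.
In major, degree 7 sits 11 semitones above the tonic. Dbb + 11 semitones is pitch class 11, spelled on C as Cb.

Cb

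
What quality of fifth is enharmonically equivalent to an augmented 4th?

An augmented fourth spans 6 semitones.
A fifth spanning 6 semitones is diminished (the perfect fifth is 7).

diminished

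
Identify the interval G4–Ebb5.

diminished sixth

Counting letters G–A–B–C–D–E gives a sixth.
G→Ebb = 7 semitones, 2 narrower than the major sixth (9), so diminished.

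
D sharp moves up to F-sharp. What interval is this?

minor third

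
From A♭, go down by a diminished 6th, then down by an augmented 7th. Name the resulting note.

A diminished sixth down from Ab is C# (letter C, 7 semitones down).
An augmented seventh down from C# is Db (letter D, 12 semitones down).

Db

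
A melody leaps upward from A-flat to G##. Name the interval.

doubly augmented seventh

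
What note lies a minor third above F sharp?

A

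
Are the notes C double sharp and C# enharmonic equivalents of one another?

No

Two spellings are enharmonically equivalent only if they share a pitch class.
Here C## → 2, C# → 1; 1 ≠ 2, so they are not.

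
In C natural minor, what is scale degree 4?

F

The C natural minor scale runs C D Eb F G Ab Bb.
Degree 4 is F.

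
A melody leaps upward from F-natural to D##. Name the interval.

doubly augmented sixth

Counting letters F–G–A–B–C–D gives a sixth.
F→D## = 11 semitones, 2 wider than the major sixth (9), so doubly augmented.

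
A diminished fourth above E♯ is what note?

E up a perfect fourth is A, so the target letter is A.
From E#, a diminished fourth is 4 semitones up: A.

A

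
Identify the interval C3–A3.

Counting letters C–D–E–F–G–A gives a sixth.
C→A = 9 semitones, exactly the major sixth.

major sixth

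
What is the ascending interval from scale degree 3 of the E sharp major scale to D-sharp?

Scale degree 3 of E# major is G##.
G## up to D#: letters G→D make it a fifth; 6 semitones makes it diminished.

diminished fifth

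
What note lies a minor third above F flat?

A third above F lands on the letter A.
A minor third spans 3 semitones, so Fb moves to pitch class 7. On the letter A that is Abb.

Abb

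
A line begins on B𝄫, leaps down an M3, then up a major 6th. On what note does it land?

Ebb

A major third down from Bbb is Gbb (letter G, 4 semitones down).
A major sixth up from Gbb is Ebb (letter E, 9 semitones up).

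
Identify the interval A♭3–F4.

major sixth

Counting letters A–B–C–D–E–F gives a sixth.
Ab→F = 9 semitones, exactly the major sixth.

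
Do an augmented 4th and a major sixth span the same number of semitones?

No

An augmented fourth spans 6 semitones; a major sixth spans 9.
The spans differ, so they are not enharmonic equivalents.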